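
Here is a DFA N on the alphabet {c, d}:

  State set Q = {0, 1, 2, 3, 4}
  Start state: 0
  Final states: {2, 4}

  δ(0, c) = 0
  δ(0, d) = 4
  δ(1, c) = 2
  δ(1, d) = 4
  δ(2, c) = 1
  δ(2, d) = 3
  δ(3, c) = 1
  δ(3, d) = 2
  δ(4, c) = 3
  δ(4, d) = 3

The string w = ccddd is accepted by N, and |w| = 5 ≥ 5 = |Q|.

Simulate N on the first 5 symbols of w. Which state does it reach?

2

State sequence: 0 -c-> 0 -c-> 0 -d-> 4 -d-> 3 -d-> 2

After reading 5 characters, N is in state 2.
(This kind of state-tracing is the core of the pumping-lemma construction: with 5 states, pigeonhole forces a repeat within the first 5 steps.)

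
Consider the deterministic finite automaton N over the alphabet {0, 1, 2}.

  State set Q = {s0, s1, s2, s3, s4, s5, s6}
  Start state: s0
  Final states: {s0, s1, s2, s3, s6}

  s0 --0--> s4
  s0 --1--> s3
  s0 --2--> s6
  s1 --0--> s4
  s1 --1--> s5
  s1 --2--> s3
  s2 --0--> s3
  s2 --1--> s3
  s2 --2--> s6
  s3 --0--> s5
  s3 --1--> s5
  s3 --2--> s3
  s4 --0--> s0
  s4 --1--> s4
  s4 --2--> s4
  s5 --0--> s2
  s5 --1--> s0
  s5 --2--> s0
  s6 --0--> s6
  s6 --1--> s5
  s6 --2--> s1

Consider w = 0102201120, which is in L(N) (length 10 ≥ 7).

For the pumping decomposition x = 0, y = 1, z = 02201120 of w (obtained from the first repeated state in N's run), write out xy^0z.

002201120

xy⁰z = xz = 0·02201120 = 002201120.
Reading y = 1 takes N from s4 back to s4, so after x the machine is still in s4, and z then leads to the accepting state s0. Hence 002201120 ∈ L(N).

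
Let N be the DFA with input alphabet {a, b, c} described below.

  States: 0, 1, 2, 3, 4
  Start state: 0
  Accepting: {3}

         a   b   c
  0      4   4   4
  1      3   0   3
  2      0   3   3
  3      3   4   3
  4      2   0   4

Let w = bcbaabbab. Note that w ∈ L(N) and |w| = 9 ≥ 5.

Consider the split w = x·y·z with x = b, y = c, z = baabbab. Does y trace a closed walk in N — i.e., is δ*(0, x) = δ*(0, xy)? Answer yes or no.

State sequence: 0 -b-> 4 -c-> 4

After x (step 1): 4. After xy (step 2): 4.
They match, so y = c drives N around a cycle from 4 back to itself; pumping y any number of times keeps N in 4 before reading z, and xyⁱz ∈ L(N) for every i ≥ 0.

yes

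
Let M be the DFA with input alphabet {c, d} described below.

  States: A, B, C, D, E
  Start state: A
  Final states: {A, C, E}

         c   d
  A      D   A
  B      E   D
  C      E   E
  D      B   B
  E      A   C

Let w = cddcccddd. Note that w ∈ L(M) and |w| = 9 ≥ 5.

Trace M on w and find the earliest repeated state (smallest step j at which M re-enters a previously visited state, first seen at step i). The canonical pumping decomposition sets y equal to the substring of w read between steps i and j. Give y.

Run of M on w = c d d c c c d d d:
  step 0: A  (start)
  step 1: D  (read c: A→D)
  step 2: B  (read d: D→B)
  step 3: D  (read d: B→D)   ← first repeat (D seen earlier)
  step 4: B  (read c: D→B)
  step 5: E  (read c: B→E)
  step 6: A  (read c: E→A)
  step 7: A  (read d: A→A)
  step 8: A  (read d: A→A)
  step 9: A  (read d: A→A)

So i = 1, j = 3, giving x = w[0:1] = c, y = w[1:3] = dd, z = w[3:9] = cccddd.
Check: |xy| = 3 ≤ 5 and |y| = 2 ≥ 1. Reading y takes M from D back to D, so every xyⁱz is accepted.
Pumping length from the standard proof: p = 5 (the number of states). The repeated state found above gives |xy| = j ≤ 5 and |y| = j − i ≥ 1.

dd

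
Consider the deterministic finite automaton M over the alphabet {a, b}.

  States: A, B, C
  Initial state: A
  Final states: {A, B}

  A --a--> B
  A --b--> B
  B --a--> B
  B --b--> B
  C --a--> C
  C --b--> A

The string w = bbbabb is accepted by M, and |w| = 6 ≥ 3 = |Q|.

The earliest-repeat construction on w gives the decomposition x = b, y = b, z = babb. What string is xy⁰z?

xy⁰z = xz = b·babb = bbabb.
Reading y = b takes M from B back to B, so after x the machine is still in B, and z then leads to the accepting state B. Hence bbabb ∈ L(M).

bbabb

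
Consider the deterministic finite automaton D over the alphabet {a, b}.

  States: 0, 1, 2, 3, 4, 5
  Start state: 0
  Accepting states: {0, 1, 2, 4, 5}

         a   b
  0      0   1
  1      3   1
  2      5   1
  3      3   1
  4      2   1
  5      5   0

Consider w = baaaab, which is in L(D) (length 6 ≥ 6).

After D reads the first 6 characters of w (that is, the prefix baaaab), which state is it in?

State sequence: 0 -b-> 1 -a-> 3 -a-> 3 -a-> 3 -a-> 3 -b-> 1

After reading 6 characters, D is in state 1.
(This kind of state-tracing is the core of the pumping-lemma construction: with 6 states, pigeonhole forces a repeat within the first 6 steps.)

1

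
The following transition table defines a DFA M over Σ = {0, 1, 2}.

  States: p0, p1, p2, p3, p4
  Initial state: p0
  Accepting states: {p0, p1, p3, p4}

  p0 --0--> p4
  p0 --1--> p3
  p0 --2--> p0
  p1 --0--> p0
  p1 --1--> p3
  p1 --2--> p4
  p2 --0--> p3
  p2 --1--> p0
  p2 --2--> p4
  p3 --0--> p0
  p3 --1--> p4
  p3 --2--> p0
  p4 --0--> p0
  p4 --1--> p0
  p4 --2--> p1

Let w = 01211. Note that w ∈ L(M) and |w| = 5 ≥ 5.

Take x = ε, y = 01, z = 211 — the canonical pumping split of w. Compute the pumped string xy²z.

0101211

xy^2z = ε·01·01·211 = 0101211.
Reading y = 01 takes M from p0 back to p0, so after x·y·y the machine is still in p0, and z then leads to the accepting state p4. Hence 0101211 ∈ L(M).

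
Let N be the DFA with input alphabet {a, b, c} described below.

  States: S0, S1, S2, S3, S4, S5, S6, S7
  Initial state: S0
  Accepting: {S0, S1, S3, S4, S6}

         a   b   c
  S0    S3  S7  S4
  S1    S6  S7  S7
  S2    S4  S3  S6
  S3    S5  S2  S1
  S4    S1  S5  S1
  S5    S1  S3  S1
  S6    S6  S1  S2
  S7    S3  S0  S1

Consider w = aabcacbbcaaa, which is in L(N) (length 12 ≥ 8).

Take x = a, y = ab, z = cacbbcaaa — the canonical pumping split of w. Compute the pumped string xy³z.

xy^3z = a·ab·ab·ab·cacbbcaaa = aabababcacbbcaaa.
Reading y = ab takes N from S3 back to S3, so after x·y·y·y the machine is still in S3, and z then leads to the accepting state S6. Hence aabababcacbbcaaa ∈ L(N).

aabababcacbbcaaa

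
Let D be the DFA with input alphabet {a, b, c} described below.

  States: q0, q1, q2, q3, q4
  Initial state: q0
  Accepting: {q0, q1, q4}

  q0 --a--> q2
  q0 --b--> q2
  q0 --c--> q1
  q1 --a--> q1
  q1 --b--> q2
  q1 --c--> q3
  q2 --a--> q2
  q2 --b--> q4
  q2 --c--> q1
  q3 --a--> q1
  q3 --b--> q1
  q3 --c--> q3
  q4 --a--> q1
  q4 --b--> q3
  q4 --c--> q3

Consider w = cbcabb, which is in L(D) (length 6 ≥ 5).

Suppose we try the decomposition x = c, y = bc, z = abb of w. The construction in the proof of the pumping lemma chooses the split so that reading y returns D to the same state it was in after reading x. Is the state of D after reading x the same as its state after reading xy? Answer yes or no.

yes

Run of D on the first 3 characters of w = c b c:
  step 0: q0  (start)
  step 1: q1  (read c: q0→q1)
  step 2: q2  (read b: q1→q2)
  step 3: q1  (read c: q2→q1)

After x (step 1): q1. After xy (step 3): q1.
They match, so y = bc drives D around a cycle from q1 back to itself; pumping y any number of times keeps D in q1 before reading z, and xyⁱz ∈ L(D) for every i ≥ 0.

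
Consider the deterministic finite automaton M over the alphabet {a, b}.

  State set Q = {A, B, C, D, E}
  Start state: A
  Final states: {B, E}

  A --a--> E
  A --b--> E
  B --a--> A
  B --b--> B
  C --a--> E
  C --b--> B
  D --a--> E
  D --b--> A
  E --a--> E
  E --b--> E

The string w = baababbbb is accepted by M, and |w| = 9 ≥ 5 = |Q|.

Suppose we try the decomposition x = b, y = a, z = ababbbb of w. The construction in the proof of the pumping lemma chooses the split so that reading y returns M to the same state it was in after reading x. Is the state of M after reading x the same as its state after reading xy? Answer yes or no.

yes

Run of M on the first 2 characters of w = b a:
  step 0: A  (start)
  step 1: E  (read b: A→E)
  step 2: E  (read a: E→E)

After x (step 1): E. After xy (step 2): E.
They match, so y = a drives M around a cycle from E back to itself; pumping y any number of times keeps M in E before reading z, and xyⁱz ∈ L(M) for every i ≥ 0.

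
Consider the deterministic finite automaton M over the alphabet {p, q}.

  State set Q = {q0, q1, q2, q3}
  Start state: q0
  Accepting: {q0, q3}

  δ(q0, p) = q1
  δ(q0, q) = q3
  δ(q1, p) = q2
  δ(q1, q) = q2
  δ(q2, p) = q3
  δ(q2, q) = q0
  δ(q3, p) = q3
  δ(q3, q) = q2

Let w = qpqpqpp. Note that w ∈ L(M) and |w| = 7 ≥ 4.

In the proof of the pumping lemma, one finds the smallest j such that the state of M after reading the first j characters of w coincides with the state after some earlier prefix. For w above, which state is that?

q3

State sequence: q0 -q-> q3 -p-> q3 -q-> q2 -p-> q3 -q-> q2 -p-> q3 -p-> q3
First repeat at step 2: q3 was already visited.

The earliest repeat is at step j = 2: M is in q3, which it already visited at step i = 1.
With |Q| = 4, pigeonhole forces a state repeat no later than step 4; the substring read between the first and second visits to that state can be pumped.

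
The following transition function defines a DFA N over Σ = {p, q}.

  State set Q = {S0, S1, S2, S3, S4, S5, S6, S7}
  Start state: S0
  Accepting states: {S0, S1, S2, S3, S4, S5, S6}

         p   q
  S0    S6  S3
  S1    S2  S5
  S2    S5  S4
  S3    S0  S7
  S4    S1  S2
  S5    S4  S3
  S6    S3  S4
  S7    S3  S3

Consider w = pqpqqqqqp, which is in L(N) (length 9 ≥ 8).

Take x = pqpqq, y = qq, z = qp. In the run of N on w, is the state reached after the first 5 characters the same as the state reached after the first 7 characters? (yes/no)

State sequence: S0 -p-> S6 -q-> S4 -p-> S1 -q-> S5 -q-> S3 -q-> S7 -q-> S3

After x (step 5): S3. After xy (step 7): S3.
They match, so y = qq drives N around a cycle from S3 back to itself; pumping y any number of times keeps N in S3 before reading z, and xyⁱz ∈ L(N) for every i ≥ 0.

yes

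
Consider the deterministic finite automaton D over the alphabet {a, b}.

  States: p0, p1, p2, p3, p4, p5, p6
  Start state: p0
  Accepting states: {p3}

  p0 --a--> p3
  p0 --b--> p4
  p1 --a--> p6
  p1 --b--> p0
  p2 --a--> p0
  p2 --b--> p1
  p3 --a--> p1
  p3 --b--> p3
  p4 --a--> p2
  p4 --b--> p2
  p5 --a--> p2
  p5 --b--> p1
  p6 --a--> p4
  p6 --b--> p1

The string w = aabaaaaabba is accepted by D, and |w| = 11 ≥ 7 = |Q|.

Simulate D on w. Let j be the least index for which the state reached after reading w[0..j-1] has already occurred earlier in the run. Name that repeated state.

p0

Run of D on w = a a b a a a a a b b a:
  step 0: p0  (start)
  step 1: p3  (read a: p0→p3)
  step 2: p1  (read a: p3→p1)
  step 3: p0  (read b: p1→p0)   ← first repeat (p0 seen earlier)
  step 4: p3  (read a: p0→p3)
  step 5: p1  (read a: p3→p1)
  step 6: p6  (read a: p1→p6)
  step 7: p4  (read a: p6→p4)
  step 8: p2  (read a: p4→p2)
  step 9: p1  (read b: p2→p1)
  step 10: p0  (read b: p1→p0)
  step 11: p3  (read a: p0→p3)

The earliest repeat is at step j = 3: D is in p0, which it already visited at step i = 0.
The DFA has 7 states, so the proof of the pumping lemma guarantees a repeated state among the first 7+1 visited; the segment between the two visits is the pumpable y.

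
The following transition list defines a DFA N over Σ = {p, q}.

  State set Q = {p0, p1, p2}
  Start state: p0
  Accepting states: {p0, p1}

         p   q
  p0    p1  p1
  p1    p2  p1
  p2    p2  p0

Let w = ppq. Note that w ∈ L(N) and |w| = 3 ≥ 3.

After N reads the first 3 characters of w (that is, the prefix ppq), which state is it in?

p0

State sequence: p0 -p-> p1 -p-> p2 -q-> p0

After reading 3 characters, N is in state p0.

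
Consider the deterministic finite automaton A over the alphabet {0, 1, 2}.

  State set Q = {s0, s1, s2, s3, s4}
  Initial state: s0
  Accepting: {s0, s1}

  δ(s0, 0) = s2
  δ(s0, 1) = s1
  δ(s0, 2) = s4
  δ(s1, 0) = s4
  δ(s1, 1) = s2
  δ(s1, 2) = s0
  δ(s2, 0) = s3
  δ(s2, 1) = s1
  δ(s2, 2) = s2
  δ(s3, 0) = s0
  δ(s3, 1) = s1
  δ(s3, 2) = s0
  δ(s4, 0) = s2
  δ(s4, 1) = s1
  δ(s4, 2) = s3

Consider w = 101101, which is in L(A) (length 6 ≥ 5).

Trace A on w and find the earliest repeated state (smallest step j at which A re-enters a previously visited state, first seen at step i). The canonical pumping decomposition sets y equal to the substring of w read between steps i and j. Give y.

01

Run of A on w = 1 0 1 1 0 1:
  step 0: s0  (start)
  step 1: s1  (read 1: s0→s1)
  step 2: s4  (read 0: s1→s4)
  step 3: s1  (read 1: s4→s1)   ← first repeat (s1 seen earlier)
  step 4: s2  (read 1: s1→s2)
  step 5: s3  (read 0: s2→s3)
  step 6: s1  (read 1: s3→s1)

So i = 1, j = 3, giving x = w[0:1] = 1, y = w[1:3] = 01, z = w[3:6] = 101.
Check: |xy| = 3 ≤ 5 and |y| = 2 ≥ 1. Reading y takes A from s1 back to s1, so every xyⁱz is accepted.
Pumping length from the standard proof: p = 5 (the number of states). The repeated state found above gives |xy| = j ≤ 5 and |y| = j − i ≥ 1.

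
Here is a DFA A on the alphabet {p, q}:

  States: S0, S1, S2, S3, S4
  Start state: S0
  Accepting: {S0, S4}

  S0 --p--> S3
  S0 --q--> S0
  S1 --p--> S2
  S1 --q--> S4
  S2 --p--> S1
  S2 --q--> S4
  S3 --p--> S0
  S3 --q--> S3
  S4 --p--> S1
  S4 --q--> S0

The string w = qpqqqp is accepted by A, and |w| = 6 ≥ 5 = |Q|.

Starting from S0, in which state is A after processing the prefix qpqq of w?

State sequence: S0 -q-> S0 -p-> S3 -q-> S3 -q-> S3

After reading 4 characters, A is in state S3.

S3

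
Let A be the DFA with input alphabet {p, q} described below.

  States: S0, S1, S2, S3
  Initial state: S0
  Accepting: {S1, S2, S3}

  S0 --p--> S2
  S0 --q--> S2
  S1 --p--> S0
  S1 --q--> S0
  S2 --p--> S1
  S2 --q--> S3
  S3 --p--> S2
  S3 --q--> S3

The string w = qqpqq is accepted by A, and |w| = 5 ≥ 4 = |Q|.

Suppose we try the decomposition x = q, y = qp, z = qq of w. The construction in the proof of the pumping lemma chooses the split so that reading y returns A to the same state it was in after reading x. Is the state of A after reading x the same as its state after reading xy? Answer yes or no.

yes

State sequence: S0 -q-> S2 -q-> S3 -p-> S2

After x (step 1): S2. After xy (step 3): S2.
They match, so y = qp drives A around a cycle from S2 back to itself; pumping y any number of times keeps A in S2 before reading z, and xyⁱz ∈ L(A) for every i ≥ 0.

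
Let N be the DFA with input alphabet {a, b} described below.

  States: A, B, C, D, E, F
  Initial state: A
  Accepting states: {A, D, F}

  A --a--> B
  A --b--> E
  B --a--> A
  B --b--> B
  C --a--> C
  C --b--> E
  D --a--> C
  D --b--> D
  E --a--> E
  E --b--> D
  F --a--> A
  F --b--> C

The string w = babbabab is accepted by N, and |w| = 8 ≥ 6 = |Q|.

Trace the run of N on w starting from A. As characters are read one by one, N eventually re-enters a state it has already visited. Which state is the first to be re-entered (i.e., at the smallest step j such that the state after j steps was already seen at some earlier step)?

Run of N on w = b a b b a b a b:
  step 0: A  (start)
  step 1: E  (read b: A→E)
  step 2: E  (read a: E→E)   ← first repeat (E seen earlier)
  step 3: D  (read b: E→D)
  step 4: D  (read b: D→D)
  step 5: C  (read a: D→C)
  step 6: E  (read b: C→E)
  step 7: E  (read a: E→E)
  step 8: D  (read b: E→D)

The earliest repeat is at step j = 2: N is in E, which it already visited at step i = 1.
With |Q| = 6, pigeonhole forces a state repeat no later than step 6; the substring read between the first and second visits to that state can be pumped.

E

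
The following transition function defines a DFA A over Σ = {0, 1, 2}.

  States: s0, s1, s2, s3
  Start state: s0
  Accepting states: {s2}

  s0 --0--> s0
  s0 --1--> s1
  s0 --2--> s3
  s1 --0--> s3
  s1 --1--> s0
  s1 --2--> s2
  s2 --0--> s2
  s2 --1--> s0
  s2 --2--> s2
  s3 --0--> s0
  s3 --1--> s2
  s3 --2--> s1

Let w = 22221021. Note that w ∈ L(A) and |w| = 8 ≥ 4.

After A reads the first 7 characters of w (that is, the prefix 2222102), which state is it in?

s3

Run of A on the first 7 characters of w = 2 2 2 2 1 0 2:
  step 0: s0  (start)
  step 1: s3  (read 2: s0→s3)
  step 2: s1  (read 2: s3→s1)
  step 3: s2  (read 2: s1→s2)
  step 4: s2  (read 2: s2→s2)
  step 5: s0  (read 1: s2→s0)
  step 6: s0  (read 0: s0→s0)
  step 7: s3  (read 2: s0→s3)

After reading 7 characters, A is in state s3.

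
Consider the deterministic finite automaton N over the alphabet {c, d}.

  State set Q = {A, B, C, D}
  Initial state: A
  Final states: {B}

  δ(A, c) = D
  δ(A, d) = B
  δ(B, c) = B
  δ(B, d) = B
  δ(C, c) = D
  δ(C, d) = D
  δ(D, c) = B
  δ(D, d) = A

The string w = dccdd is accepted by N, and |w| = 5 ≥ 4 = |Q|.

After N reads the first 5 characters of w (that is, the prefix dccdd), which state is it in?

Run of N on the first 5 characters of w = d c c d d:
  step 0: A  (start)
  step 1: B  (read d: A→B)
  step 2: B  (read c: B→B)
  step 3: B  (read c: B→B)
  step 4: B  (read d: B→B)
  step 5: B  (read d: B→B)

After reading 5 characters, N is in state B.

B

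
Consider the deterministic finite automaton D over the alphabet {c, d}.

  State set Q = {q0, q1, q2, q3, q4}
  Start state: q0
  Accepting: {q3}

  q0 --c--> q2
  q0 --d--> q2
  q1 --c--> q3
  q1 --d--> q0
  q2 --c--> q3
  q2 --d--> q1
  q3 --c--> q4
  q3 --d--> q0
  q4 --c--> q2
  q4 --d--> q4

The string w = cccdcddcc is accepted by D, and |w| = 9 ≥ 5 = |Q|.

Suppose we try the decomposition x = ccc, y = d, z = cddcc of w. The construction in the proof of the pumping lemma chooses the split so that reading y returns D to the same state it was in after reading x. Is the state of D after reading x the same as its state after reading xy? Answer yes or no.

yes

Run of D on the first 4 characters of w = c c c d:
  step 0: q0  (start)
  step 1: q2  (read c: q0→q2)
  step 2: q3  (read c: q2→q3)
  step 3: q4  (read c: q3→q4)
  step 4: q4  (read d: q4→q4)

After x (step 3): q4. After xy (step 4): q4.
They match, so y = d drives D around a cycle from q4 back to itself; pumping y any number of times keeps D in q4 before reading z, and xyⁱz ∈ L(D) for every i ≥ 0.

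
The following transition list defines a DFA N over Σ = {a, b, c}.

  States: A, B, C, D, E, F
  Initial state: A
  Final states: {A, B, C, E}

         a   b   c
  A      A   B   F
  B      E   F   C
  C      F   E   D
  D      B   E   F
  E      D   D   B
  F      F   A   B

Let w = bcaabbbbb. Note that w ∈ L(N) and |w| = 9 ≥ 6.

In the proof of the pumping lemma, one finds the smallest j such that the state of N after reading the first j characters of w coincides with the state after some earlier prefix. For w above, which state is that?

F

State sequence: A -b-> B -c-> C -a-> F -a-> F -b-> A -b-> B -b-> F -b-> A -b-> B
First repeat at step 4: F was already visited.

The earliest repeat is at step j = 4: N is in F, which it already visited at step i = 3.
Pumping length from the standard proof: p = 6 (the number of states). The repeated state found above gives |xy| = j ≤ 6 and |y| = j − i ≥ 1.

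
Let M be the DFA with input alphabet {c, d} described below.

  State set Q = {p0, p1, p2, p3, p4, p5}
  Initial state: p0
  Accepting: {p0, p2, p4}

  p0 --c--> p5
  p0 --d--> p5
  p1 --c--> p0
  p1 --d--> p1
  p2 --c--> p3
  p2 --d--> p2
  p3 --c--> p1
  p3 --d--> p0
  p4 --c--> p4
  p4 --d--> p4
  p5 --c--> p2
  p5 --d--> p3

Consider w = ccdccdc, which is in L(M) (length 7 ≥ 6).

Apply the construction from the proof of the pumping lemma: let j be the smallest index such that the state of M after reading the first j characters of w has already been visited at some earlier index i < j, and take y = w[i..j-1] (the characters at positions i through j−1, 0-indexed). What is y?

d

Run of M on w = c c d c c d c:
  step 0: p0  (start)
  step 1: p5  (read c: p0→p5)
  step 2: p2  (read c: p5→p2)
  step 3: p2  (read d: p2→p2)   ← first repeat (p2 seen earlier)
  step 4: p3  (read c: p2→p3)
  step 5: p1  (read c: p3→p1)
  step 6: p1  (read d: p1→p1)
  step 7: p0  (read c: p1→p0)

So i = 2, j = 3, giving x = w[0:2] = cc, y = w[2:3] = d, z = w[3:7] = ccdc.
Check: |xy| = 3 ≤ 6 and |y| = 1 ≥ 1. Reading y takes M from p2 back to p2, so every xyⁱz is accepted.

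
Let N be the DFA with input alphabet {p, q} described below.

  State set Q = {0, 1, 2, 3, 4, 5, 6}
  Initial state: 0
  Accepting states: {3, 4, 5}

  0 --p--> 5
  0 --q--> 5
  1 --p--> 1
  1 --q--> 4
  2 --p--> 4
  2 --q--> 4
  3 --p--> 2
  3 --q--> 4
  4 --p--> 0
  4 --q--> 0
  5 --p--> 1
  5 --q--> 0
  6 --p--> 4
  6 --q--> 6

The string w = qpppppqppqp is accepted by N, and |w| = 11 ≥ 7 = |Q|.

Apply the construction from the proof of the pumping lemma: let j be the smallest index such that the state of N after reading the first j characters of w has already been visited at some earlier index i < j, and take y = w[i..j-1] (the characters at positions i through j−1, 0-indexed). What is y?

p

State sequence: 0 -q-> 5 -p-> 1 -p-> 1 -p-> 1 -p-> 1 -p-> 1 -q-> 4 -p-> 0 -p-> 5 -q-> 0 -p-> 5
First repeat at step 3: 1 was already visited.

So i = 2, j = 3, giving x = w[0:2] = qp, y = w[2:3] = p, z = w[3:11] = pppqppqp.
Check: |xy| = 3 ≤ 7 and |y| = 1 ≥ 1. Reading y takes N from 1 back to 1, so every xyⁱz is accepted.
Since N has 7 states, any run of length ≥ 7 visits 7+1 states, so by pigeonhole some state repeats within the first 7 steps — that repeat gives the pumpable loop.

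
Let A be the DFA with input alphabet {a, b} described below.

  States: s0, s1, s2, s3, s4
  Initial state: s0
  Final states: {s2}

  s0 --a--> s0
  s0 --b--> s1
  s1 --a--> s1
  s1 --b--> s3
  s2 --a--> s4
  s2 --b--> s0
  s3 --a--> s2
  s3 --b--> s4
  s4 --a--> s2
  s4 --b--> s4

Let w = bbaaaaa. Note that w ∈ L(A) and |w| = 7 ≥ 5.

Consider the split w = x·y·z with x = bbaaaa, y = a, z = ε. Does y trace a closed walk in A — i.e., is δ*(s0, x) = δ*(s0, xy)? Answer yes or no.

State sequence: s0 -b-> s1 -b-> s3 -a-> s2 -a-> s4 -a-> s2 -a-> s4 -a-> s2

After x (step 6): s4. After xy (step 7): s2.
They differ (s4 ≠ s2), so y is not a cycle from the state after x; this split is not the one the pumping-lemma construction produces, and pumping y need not keep the string in L(A).

no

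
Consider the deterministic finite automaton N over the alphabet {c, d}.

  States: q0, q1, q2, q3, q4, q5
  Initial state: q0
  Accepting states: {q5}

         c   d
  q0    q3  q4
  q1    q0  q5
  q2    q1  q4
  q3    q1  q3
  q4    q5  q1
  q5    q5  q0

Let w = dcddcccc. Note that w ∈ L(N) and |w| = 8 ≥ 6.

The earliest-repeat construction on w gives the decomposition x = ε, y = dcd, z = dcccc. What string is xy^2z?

xy^2z = ε·dcd·dcd·dcccc = dcddcddcccc.
Reading y = dcd takes N from q0 back to q0, so after x·y·y the machine is still in q0, and z then leads to the accepting state q5. Hence dcddcddcccc ∈ L(N).

dcddcddcccc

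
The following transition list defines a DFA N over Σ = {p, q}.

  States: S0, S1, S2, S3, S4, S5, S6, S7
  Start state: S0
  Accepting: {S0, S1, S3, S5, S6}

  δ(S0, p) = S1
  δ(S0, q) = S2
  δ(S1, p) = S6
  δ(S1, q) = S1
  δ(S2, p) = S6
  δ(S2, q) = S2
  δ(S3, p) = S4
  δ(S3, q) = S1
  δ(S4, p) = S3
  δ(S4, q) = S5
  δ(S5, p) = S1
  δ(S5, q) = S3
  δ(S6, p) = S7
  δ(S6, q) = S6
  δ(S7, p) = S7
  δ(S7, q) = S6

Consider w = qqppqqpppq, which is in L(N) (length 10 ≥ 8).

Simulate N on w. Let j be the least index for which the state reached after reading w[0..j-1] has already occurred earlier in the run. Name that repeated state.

State sequence: S0 -q-> S2 -q-> S2 -p-> S6 -p-> S7 -q-> S6 -q-> S6 -p-> S7 -p-> S7 -p-> S7 -q-> S6
First repeat at step 2: S2 was already visited.

The earliest repeat is at step j = 2: N is in S2, which it already visited at step i = 1.

S2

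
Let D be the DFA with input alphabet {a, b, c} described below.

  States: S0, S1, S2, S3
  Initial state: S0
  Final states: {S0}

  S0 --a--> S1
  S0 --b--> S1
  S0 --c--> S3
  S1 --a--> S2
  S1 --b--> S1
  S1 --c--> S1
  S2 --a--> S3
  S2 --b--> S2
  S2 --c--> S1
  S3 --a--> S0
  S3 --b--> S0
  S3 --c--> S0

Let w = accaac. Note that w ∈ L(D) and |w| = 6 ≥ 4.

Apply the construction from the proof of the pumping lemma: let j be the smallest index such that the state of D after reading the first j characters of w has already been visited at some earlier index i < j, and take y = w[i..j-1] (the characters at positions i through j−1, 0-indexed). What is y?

Run of D on w = a c c a a c:
  step 0: S0  (start)
  step 1: S1  (read a: S0→S1)
  step 2: S1  (read c: S1→S1)   ← first repeat (S1 seen earlier)
  step 3: S1  (read c: S1→S1)
  step 4: S2  (read a: S1→S2)
  step 5: S3  (read a: S2→S3)
  step 6: S0  (read c: S3→S0)

So i = 1, j = 2, giving x = w[0:1] = a, y = w[1:2] = c, z = w[2:6] = caac.
Check: |xy| = 2 ≤ 4 and |y| = 1 ≥ 1. Reading y takes D from S1 back to S1, so every xyⁱz is accepted.
Pumping length from the standard proof: p = 4 (the number of states). The repeated state found above gives |xy| = j ≤ 4 and |y| = j − i ≥ 1.

c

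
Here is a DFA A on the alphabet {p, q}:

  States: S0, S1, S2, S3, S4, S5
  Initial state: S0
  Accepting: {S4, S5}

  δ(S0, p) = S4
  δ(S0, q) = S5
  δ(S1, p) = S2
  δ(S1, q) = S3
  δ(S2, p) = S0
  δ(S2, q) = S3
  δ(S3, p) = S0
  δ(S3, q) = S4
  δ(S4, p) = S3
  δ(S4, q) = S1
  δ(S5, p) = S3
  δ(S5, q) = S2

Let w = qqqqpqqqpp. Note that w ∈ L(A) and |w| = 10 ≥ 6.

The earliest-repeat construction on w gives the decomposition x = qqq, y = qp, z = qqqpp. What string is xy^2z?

xy^2z = qqq·qp·qp·qqqpp = qqqqpqpqqqpp.
Reading y = qp takes A from S3 back to S3, so after x·y·y the machine is still in S3, and z then leads to the accepting state S4. Hence qqqqpqpqqqpp ∈ L(A).

qqqqpqpqqqpp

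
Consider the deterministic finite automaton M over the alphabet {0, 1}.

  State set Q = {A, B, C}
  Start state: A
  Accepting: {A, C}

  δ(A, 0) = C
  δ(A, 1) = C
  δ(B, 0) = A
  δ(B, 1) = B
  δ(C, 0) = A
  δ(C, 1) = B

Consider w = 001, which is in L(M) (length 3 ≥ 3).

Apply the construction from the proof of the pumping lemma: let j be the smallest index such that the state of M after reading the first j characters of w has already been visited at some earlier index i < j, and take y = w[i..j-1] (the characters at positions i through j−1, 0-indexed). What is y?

00

Run of M on w = 0 0 1:
  step 0: A  (start)
  step 1: C  (read 0: A→C)
  step 2: A  (read 0: C→A)   ← first repeat (A seen earlier)
  step 3: C  (read 1: A→C)

So i = 0, j = 2, giving x = w[0:0] = ε, y = w[0:2] = 00, z = w[2:3] = 1.
Check: |xy| = 2 ≤ 3 and |y| = 2 ≥ 1. Reading y takes M from A back to A, so every xyⁱz is accepted.
Pumping length from the standard proof: p = 3 (the number of states). The repeated state found above gives |xy| = j ≤ 3 and |y| = j − i ≥ 1.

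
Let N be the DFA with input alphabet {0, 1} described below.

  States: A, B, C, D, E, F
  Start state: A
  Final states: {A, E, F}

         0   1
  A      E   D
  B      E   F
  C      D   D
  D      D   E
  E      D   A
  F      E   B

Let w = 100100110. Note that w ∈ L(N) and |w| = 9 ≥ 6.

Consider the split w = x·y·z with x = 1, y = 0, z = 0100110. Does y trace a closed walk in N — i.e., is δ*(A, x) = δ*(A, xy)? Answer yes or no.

Run of N on the first 2 characters of w = 1 0:
  step 0: A  (start)
  step 1: D  (read 1: A→D)
  step 2: D  (read 0: D→D)

After x (step 1): D. After xy (step 2): D.
They match, so y = 0 drives N around a cycle from D back to itself; pumping y any number of times keeps N in D before reading z, and xyⁱz ∈ L(N) for every i ≥ 0.

yes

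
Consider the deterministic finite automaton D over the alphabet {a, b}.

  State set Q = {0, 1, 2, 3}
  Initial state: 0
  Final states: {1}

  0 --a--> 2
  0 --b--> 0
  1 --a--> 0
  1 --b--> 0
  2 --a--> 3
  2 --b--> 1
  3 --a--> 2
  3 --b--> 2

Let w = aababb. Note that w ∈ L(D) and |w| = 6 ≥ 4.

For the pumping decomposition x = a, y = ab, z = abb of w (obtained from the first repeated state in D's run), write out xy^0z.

aabb

xy⁰z = xz = a·abb = aabb.
Reading y = ab takes D from 2 back to 2, so after x the machine is still in 2, and z then leads to the accepting state 1. Hence aabb ∈ L(D).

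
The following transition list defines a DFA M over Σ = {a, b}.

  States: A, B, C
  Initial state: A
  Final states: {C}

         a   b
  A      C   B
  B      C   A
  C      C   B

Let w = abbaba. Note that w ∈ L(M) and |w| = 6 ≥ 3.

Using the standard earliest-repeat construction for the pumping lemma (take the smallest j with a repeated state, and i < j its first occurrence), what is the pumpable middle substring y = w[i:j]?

abb

Run of M on w = a b b a b a:
  step 0: A  (start)
  step 1: C  (read a: A→C)
  step 2: B  (read b: C→B)
  step 3: A  (read b: B→A)   ← first repeat (A seen earlier)
  step 4: C  (read a: A→C)
  step 5: B  (read b: C→B)
  step 6: C  (read a: B→C)

So i = 0, j = 3, giving x = w[0:0] = ε, y = w[0:3] = abb, z = w[3:6] = aba.
Check: |xy| = 3 ≤ 3 and |y| = 3 ≥ 1. Reading y takes M from A back to A, so every xyⁱz is accepted.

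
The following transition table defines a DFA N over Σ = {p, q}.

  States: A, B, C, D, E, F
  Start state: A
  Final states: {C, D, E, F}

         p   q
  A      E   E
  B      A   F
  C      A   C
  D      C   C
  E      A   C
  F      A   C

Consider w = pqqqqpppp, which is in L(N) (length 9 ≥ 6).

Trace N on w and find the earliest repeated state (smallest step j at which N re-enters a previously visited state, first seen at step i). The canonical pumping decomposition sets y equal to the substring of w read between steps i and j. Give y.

State sequence: A -p-> E -q-> C -q-> C -q-> C -q-> C -p-> A -p-> E -p-> A -p-> E
First repeat at step 3: C was already visited.

So i = 2, j = 3, giving x = w[0:2] = pq, y = w[2:3] = q, z = w[3:9] = qqpppp.
Check: |xy| = 3 ≤ 6 and |y| = 1 ≥ 1. Reading y takes N from C back to C, so every xyⁱz is accepted.

q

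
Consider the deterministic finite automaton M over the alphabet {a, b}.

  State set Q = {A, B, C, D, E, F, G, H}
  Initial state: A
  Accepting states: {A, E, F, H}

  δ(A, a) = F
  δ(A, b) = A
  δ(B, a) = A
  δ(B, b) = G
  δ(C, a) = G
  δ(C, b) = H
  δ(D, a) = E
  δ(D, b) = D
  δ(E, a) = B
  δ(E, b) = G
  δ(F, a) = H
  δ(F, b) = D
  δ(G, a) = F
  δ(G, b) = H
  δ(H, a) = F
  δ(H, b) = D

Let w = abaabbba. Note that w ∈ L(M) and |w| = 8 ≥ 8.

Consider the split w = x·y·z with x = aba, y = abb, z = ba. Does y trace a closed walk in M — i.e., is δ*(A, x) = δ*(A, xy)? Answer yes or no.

Run of M on the first 6 characters of w = a b a a b b:
  step 0: A  (start)
  step 1: F  (read a: A→F)
  step 2: D  (read b: F→D)
  step 3: E  (read a: D→E)
  step 4: B  (read a: E→B)
  step 5: G  (read b: B→G)
  step 6: H  (read b: G→H)

After x (step 3): E. After xy (step 6): H.
They differ (E ≠ H), so y is not a cycle from the state after x; this split is not the one the pumping-lemma construction produces, and pumping y need not keep the string in L(M).

no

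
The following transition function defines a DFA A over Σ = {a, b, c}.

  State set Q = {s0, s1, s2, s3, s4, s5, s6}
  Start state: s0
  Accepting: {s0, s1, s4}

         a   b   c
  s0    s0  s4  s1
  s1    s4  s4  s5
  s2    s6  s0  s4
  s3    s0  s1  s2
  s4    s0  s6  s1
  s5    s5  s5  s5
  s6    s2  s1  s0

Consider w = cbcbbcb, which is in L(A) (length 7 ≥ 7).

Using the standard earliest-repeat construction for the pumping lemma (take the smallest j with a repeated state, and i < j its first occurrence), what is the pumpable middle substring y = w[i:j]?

bc

Run of A on w = c b c b b c b:
  step 0: s0  (start)
  step 1: s1  (read c: s0→s1)
  step 2: s4  (read b: s1→s4)
  step 3: s1  (read c: s4→s1)   ← first repeat (s1 seen earlier)
  step 4: s4  (read b: s1→s4)
  step 5: s6  (read b: s4→s6)
  step 6: s0  (read c: s6→s0)
  step 7: s4  (read b: s0→s4)

So i = 1, j = 3, giving x = w[0:1] = c, y = w[1:3] = bc, z = w[3:7] = bbcb.
Check: |xy| = 3 ≤ 7 and |y| = 2 ≥ 1. Reading y takes A from s1 back to s1, so every xyⁱz is accepted.
With |Q| = 7, pigeonhole forces a state repeat no later than step 7; the substring read between the first and second visits to that state can be pumped.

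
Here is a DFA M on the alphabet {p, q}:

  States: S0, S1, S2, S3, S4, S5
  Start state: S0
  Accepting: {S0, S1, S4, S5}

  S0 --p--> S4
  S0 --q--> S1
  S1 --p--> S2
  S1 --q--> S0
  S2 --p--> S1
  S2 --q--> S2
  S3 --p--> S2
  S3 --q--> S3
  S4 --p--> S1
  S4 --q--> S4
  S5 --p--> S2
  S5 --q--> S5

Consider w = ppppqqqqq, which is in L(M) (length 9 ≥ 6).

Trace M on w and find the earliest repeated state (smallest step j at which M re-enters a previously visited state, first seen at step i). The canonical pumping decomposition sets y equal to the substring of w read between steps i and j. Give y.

pp

Run of M on w = p p p p q q q q q:
  step 0: S0  (start)
  step 1: S4  (read p: S0→S4)
  step 2: S1  (read p: S4→S1)
  step 3: S2  (read p: S1→S2)
  step 4: S1  (read p: S2→S1)   ← first repeat (S1 seen earlier)
  step 5: S0  (read q: S1→S0)
  step 6: S1  (read q: S0→S1)
  step 7: S0  (read q: S1→S0)
  step 8: S1  (read q: S0→S1)
  step 9: S0  (read q: S1→S0)

So i = 2, j = 4, giving x = w[0:2] = pp, y = w[2:4] = pp, z = w[4:9] = qqqqq.
Check: |xy| = 4 ≤ 6 and |y| = 2 ≥ 1. Reading y takes M from S1 back to S1, so every xyⁱz is accepted.
Since M has 6 states, any run of length ≥ 6 visits 6+1 states, so by pigeonhole some state repeats within the first 6 steps — that repeat gives the pumpable loop.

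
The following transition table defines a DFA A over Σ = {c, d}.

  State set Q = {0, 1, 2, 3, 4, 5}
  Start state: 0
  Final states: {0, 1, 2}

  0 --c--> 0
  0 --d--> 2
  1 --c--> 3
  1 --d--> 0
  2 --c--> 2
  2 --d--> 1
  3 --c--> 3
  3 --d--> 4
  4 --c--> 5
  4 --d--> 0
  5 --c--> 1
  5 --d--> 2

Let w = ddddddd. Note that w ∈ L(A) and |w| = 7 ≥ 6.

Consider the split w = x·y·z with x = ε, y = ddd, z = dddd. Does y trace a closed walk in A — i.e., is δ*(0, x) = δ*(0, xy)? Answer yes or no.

State sequence: 0 -d-> 2 -d-> 1 -d-> 0

After x (step 0): 0. After xy (step 3): 0.
They match, so y = ddd drives A around a cycle from 0 back to itself; pumping y any number of times keeps A in 0 before reading z, and xyⁱz ∈ L(A) for every i ≥ 0.

yes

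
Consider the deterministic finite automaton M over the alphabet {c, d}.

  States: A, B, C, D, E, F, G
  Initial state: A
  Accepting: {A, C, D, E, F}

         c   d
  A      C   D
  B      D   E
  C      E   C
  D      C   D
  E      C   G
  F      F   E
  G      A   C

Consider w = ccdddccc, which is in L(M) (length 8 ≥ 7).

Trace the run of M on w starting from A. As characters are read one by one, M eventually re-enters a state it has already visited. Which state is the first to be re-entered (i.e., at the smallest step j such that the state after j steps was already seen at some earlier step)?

C

State sequence: A -c-> C -c-> E -d-> G -d-> C -d-> C -c-> E -c-> C -c-> E
First repeat at step 4: C was already visited.

The earliest repeat is at step j = 4: M is in C, which it already visited at step i = 1.
Since M has 7 states, any run of length ≥ 7 visits 7+1 states, so by pigeonhole some state repeats within the first 7 steps — that repeat gives the pumpable loop.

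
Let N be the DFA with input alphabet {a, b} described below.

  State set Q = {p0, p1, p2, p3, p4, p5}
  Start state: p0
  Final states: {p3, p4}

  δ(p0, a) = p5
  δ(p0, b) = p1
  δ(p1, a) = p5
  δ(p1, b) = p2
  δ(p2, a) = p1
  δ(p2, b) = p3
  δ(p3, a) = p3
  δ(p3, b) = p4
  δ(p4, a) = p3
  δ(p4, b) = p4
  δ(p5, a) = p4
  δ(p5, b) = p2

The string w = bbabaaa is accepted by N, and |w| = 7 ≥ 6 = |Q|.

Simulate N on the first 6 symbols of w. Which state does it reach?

p5

State sequence: p0 -b-> p1 -b-> p2 -a-> p1 -b-> p2 -a-> p1 -a-> p5

After reading 6 characters, N is in state p5.
(This kind of state-tracing is the core of the pumping-lemma construction: with 6 states, pigeonhole forces a repeat within the first 6 steps.)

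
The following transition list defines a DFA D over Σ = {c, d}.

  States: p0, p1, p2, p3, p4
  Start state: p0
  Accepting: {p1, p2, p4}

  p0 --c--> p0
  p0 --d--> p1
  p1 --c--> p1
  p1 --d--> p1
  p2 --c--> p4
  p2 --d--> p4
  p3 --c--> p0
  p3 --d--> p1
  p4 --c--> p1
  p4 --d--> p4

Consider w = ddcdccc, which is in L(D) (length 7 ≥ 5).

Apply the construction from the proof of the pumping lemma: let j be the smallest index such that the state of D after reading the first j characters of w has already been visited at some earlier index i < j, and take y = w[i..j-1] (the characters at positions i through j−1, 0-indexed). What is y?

d

Run of D on w = d d c d c c c:
  step 0: p0  (start)
  step 1: p1  (read d: p0→p1)
  step 2: p1  (read d: p1→p1)   ← first repeat (p1 seen earlier)
  step 3: p1  (read c: p1→p1)
  step 4: p1  (read d: p1→p1)
  step 5: p1  (read c: p1→p1)
  step 6: p1  (read c: p1→p1)
  step 7: p1  (read c: p1→p1)

So i = 1, j = 2, giving x = w[0:1] = d, y = w[1:2] = d, z = w[2:7] = cdccc.
Check: |xy| = 2 ≤ 5 and |y| = 1 ≥ 1. Reading y takes D from p1 back to p1, so every xyⁱz is accepted.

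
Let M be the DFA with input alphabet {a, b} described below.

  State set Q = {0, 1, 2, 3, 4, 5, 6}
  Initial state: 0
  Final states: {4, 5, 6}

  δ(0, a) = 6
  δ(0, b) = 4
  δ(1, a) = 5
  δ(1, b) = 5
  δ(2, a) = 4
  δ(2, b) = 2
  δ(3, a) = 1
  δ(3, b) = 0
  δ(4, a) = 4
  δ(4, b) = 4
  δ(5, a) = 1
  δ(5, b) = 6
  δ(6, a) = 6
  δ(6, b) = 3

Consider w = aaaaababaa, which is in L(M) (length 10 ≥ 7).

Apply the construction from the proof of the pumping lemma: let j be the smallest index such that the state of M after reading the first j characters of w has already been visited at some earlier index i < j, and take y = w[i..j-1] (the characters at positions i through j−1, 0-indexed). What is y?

a

State sequence: 0 -a-> 6 -a-> 6 -a-> 6 -a-> 6 -a-> 6 -b-> 3 -a-> 1 -b-> 5 -a-> 1 -a-> 5
First repeat at step 2: 6 was already visited.

So i = 1, j = 2, giving x = w[0:1] = a, y = w[1:2] = a, z = w[2:10] = aaababaa.
Check: |xy| = 2 ≤ 7 and |y| = 1 ≥ 1. Reading y takes M from 6 back to 6, so every xyⁱz is accepted.
With |Q| = 7, pigeonhole forces a state repeat no later than step 7; the substring read between the first and second visits to that state can be pumped.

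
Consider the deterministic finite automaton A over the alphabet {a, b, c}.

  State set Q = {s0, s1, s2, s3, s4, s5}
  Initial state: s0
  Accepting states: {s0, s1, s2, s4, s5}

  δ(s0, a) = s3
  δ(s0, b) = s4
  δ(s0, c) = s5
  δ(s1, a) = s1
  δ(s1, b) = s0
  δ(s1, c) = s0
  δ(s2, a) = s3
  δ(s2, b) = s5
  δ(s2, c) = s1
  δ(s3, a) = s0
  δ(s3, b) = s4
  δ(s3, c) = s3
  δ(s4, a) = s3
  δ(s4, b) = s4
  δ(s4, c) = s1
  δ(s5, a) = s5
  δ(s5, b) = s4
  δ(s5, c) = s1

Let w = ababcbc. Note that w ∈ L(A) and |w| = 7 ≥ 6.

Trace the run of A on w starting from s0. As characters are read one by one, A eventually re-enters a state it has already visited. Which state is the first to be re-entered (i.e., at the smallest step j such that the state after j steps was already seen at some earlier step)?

State sequence: s0 -a-> s3 -b-> s4 -a-> s3 -b-> s4 -c-> s1 -b-> s0 -c-> s5
First repeat at step 3: s3 was already visited.

The earliest repeat is at step j = 3: A is in s3, which it already visited at step i = 1.
With |Q| = 6, pigeonhole forces a state repeat no later than step 6; the substring read between the first and second visits to that state can be pumped.

s3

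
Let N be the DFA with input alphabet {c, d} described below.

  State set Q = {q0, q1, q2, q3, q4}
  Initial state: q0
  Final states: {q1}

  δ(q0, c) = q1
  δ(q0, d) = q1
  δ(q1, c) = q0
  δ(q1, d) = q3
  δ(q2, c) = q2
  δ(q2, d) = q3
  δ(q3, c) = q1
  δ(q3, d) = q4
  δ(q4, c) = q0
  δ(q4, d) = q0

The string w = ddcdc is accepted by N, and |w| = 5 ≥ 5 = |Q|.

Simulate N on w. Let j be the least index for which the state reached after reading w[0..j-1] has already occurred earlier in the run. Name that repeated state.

q1

State sequence: q0 -d-> q1 -d-> q3 -c-> q1 -d-> q3 -c-> q1
First repeat at step 3: q1 was already visited.

The earliest repeat is at step j = 3: N is in q1, which it already visited at step i = 1.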